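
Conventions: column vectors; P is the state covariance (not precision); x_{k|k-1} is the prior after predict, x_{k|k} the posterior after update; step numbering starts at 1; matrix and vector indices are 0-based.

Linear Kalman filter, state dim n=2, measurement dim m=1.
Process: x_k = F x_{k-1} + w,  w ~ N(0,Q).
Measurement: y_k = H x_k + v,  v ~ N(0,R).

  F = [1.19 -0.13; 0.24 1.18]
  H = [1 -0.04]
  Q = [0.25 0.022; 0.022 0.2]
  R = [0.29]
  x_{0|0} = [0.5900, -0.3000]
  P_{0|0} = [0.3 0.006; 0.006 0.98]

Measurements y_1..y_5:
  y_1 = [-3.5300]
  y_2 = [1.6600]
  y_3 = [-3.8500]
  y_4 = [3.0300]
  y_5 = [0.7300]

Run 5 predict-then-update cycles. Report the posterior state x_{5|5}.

x_post = [0.9324, -3.7599]

step 1: x^-=[0.7411, -0.2124]  P^-=[0.6895 -0.0344; -0.0344 1.5852]  S=[0.9848]  K=[0.7016; -0.0993]  nu=[-4.2796]  x^+=[-2.2613, 0.2127]  P^+=[0.2048 0.0342; 0.0342 1.5755]
step 2: x^-=[-2.7186, -0.2917]  P^-=[0.5561 -0.1142; -0.1142 2.4249]  S=[0.8591]  K=[0.6526; -0.2458]  nu=[4.3669]  x^+=[0.1313, -1.3653]  P^+=[0.1902 0.0236; 0.0236 2.3730]
step 3: x^-=[0.3337, -1.5796]  P^-=[0.5521 -0.2553; -0.2553 3.5285]  S=[0.8682]  K=[0.6477; -0.4566]  nu=[-4.2469]  x^+=[-2.4171, 0.3595]  P^+=[0.1879 0.0015; 0.0015 3.3475]
step 4: x^-=[-2.9230, -0.1559]  P^-=[0.5722 -0.4358; -0.4358 4.8727]  S=[0.9049]  K=[0.6516; -0.6970]  nu=[5.9468]  x^+=[0.9520, -4.3010]  P^+=[0.1880 -0.0248; -0.0248 4.4331]
step 5: x^-=[1.6921, -4.8467]  P^-=[0.5988 -0.6384; -0.6384 6.3695]  S=[0.9501]  K=[0.6571; -0.9402]  nu=[-1.1559]  x^+=[0.9324, -3.7599]  P^+=[0.1885 -0.0515; -0.0515 5.5297]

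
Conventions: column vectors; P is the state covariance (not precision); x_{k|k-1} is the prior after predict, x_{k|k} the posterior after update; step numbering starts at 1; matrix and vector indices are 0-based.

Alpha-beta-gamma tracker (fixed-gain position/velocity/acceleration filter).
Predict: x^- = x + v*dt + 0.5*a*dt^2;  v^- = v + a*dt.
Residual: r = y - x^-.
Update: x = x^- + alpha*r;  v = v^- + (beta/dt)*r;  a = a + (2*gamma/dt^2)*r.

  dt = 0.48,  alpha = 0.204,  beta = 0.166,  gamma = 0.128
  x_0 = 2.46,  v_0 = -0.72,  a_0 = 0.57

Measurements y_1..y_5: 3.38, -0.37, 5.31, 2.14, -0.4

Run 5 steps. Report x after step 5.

step 1: x_pred=2.1801  r=1.1999  x^+=2.4249  v^+=-0.0314  a^+=1.9033
step 2: x_pred=2.6290  r=-2.9990  x^+=2.0172  v^+=-0.1550  a^+=-1.4290
step 3: x_pred=1.7782  r=3.5318  x^+=2.4987  v^+=0.3805  a^+=2.4952
step 4: x_pred=2.9688  r=-0.8288  x^+=2.7997  v^+=1.2916  a^+=1.5744
step 5: x_pred=3.6010  r=-4.0010  x^+=2.7848  v^+=0.6636  a^+=-2.8712

x_post = 2.7848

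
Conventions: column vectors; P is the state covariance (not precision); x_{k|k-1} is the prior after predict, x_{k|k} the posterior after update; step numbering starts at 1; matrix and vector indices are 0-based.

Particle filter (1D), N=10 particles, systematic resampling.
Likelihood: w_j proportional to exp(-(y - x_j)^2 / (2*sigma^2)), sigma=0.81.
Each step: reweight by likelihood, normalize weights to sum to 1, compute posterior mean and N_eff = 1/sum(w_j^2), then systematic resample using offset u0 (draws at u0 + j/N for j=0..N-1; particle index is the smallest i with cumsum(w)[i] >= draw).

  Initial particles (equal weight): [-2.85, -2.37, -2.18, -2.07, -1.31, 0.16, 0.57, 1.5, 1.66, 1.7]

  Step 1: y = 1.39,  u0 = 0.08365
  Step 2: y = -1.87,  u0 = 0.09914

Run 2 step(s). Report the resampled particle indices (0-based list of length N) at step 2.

step 1: w=[0.0000, 0.0000, 0.0000, 0.0000, 0.0010, 0.0834, 0.1583, 0.2618, 0.2499, 0.2455]  mean=1.3271  Neff=4.4785  idx=[5, 6, 7, 7, 7, 8, 8, 9, 9, 9]
step 2: w=[0.7892, 0.1953, 0.0032, 0.0032, 0.0032, 0.0014, 0.0014, 0.0011, 0.0011, 0.0011]  mean=0.2620  Neff=1.5130  idx=[0, 0, 0, 0, 0, 0, 0, 1, 1, 9]

resampled_idx = [0, 0, 0, 0, 0, 0, 0, 1, 1, 9]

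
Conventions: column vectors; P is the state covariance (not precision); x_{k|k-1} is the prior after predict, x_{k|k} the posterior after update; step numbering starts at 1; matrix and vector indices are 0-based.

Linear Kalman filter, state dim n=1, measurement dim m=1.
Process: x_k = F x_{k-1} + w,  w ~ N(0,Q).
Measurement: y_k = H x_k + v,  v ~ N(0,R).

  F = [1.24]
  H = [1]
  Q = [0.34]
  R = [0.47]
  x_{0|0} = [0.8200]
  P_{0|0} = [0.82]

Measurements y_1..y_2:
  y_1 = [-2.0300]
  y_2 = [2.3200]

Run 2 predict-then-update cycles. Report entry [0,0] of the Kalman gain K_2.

step 1: x^-=[1.0168]  P^-=[1.6008]  S=[2.0708]  K=[0.7730]  nu=[-3.0468]  x^+=[-1.3385]  P^+=[0.3633]
step 2: x^-=[-1.6597]  P^-=[0.8987]  S=[1.3687]  K=[0.6566]  nu=[3.9797]  x^+=[0.9533]  P^+=[0.3086]

K[0,0] = 0.6566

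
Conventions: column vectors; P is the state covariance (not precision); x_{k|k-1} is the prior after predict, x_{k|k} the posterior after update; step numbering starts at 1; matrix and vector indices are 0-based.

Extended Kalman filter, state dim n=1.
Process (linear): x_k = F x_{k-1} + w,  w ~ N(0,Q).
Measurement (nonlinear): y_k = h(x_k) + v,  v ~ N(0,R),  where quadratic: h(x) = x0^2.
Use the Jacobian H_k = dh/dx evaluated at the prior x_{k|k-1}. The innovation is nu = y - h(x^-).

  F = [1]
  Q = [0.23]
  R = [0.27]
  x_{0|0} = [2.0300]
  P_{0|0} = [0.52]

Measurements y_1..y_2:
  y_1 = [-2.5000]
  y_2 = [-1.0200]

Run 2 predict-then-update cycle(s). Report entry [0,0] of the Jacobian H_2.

H_jac[0,0] = 0.8682

step 1: x^-=[2.0300]  P^-=[0.7500]  H_jac=[4.0600]  S=[12.6327]  K=[0.2410]  nu=[-6.6209]  x^+=[0.4341]  P^+=[0.0160]
step 2: x^-=[0.4341]  P^-=[0.2460]  H_jac=[0.8682]  S=[0.4554]  K=[0.4690]  nu=[-1.2084]  x^+=[-0.1327]  P^+=[0.1459]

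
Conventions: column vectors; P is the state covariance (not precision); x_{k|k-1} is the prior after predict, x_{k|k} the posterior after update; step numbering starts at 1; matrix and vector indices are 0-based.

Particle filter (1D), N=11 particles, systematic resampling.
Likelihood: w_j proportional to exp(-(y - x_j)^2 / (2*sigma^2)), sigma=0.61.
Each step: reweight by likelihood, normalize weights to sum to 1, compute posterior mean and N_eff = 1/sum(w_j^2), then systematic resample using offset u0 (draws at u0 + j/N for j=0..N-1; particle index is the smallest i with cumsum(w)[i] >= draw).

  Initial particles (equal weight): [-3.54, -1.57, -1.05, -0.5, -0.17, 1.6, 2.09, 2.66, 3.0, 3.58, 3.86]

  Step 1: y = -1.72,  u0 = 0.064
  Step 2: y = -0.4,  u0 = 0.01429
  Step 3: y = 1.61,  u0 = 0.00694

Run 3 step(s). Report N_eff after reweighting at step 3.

step 1: w=[0.0068, 0.5694, 0.3211, 0.0794, 0.0233, 0.0000, 0.0000, 0.0000, 0.0000, 0.0000, 0.0000]  mean=-1.2990  Neff=2.3031  idx=[1, 1, 1, 1, 1, 1, 2, 2, 2, 2, 3]
step 2: w=[0.0378, 0.0378, 0.0378, 0.0378, 0.0378, 0.0378, 0.1347, 0.1347, 0.1347, 0.1347, 0.2345]  mean=-1.0389  Neff=7.3449  idx=[0, 2, 5, 6, 7, 7, 8, 9, 9, 10, 10]
step 3: w=[0.0002, 0.0002, 0.0002, 0.0135, 0.0135, 0.0135, 0.0135, 0.0135, 0.0135, 0.4591, 0.4591]  mean=-0.5453  Neff=2.3660  idx=[3, 9, 9, 9, 9, 9, 10, 10, 10, 10, 10]

N_eff = 2.3660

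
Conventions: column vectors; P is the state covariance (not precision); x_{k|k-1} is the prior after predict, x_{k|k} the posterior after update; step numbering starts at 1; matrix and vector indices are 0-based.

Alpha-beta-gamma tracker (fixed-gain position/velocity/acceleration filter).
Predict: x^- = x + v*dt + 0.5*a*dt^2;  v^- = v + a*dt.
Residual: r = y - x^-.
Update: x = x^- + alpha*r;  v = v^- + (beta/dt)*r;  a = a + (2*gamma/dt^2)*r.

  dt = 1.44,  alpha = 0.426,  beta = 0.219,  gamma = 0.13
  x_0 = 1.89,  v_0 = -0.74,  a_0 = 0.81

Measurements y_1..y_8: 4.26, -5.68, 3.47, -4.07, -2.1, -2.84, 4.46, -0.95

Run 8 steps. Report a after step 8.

a_post = 1.4860

step 1: x_pred=1.6642  r=2.5958  x^+=2.7700  v^+=0.8212  a^+=1.1355
step 2: x_pred=5.1298  r=-10.8098  x^+=0.5248  v^+=0.8123  a^+=-0.2199
step 3: x_pred=1.4665  r=2.0035  x^+=2.3200  v^+=0.8003  a^+=0.0313
step 4: x_pred=3.5049  r=-7.5749  x^+=0.2780  v^+=-0.3066  a^+=-0.9185
step 5: x_pred=-1.1159  r=-0.9841  x^+=-1.5351  v^+=-1.7789  a^+=-1.0419
step 6: x_pred=-5.1770  r=2.3370  x^+=-4.1814  v^+=-2.9238  a^+=-0.7489
step 7: x_pred=-9.1681  r=13.6281  x^+=-3.3625  v^+=-1.9295  a^+=0.9599
step 8: x_pred=-5.1458  r=4.1958  x^+=-3.3584  v^+=0.0909  a^+=1.4860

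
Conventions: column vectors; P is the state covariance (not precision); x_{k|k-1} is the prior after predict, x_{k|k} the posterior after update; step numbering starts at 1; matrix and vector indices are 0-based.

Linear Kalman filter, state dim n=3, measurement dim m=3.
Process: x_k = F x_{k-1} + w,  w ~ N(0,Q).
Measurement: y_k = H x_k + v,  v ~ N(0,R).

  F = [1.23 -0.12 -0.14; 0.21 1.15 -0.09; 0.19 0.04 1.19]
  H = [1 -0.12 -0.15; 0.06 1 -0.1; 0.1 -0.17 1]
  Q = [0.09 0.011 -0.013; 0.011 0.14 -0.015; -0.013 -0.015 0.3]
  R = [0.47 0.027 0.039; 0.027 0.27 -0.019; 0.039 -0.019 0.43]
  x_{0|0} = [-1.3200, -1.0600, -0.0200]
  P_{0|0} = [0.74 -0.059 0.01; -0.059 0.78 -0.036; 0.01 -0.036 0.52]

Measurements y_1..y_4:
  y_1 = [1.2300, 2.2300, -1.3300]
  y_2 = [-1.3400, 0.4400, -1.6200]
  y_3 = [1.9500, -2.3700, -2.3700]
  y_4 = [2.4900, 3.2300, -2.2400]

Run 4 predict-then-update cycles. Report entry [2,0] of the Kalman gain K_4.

step 1: x^-=[-1.4936, -1.4944, -0.3170]  P^-=[1.2437 0.0231 0.0877; 0.0231 1.1870 -0.0655; 0.0877 -0.0655 1.0645]  S=[1.7206 -0.0024 0.1163; -0.0024 1.4869 -0.3799; 0.1163 -0.3799 1.5803]  K=[0.7069 0.0867 0.1005; -0.0647 0.8117 0.0322; -0.0851 0.0689 0.7091]  nu=[2.4967, 3.7823, -1.1177]  x^+=[0.4869, 1.3784, -1.0612]  P^+=[0.3471 0.0236 0.0385; 0.0236 0.2185 0.0307; 0.0385 0.0307 0.3016]
step 2: x^-=[0.5820, 1.7829, -1.1152]  P^-=[0.6050 0.0971 0.0681; 0.0971 0.4503 0.0328; 0.0681 0.0328 0.7607]  S=[1.0561 0.1051 0.0409; 0.1051 0.7343 -0.1225; 0.0409 -0.1225 1.2089]  K=[0.5380 0.1097 0.0857; -0.0277 0.6266 0.0363; -0.0785 0.0645 0.6395]  nu=[-1.8753, -1.4893, -0.2599]  x^+=[-0.6124, 0.8920, -1.2304]  P^+=[0.2678 0.0298 0.0340; 0.0298 0.1688 0.0283; 0.0340 0.0283 0.2721]
step 3: x^-=[-0.6881, 1.0080, -1.5449]  P^-=[0.4834 0.0927 0.0489; 0.0927 0.3845 0.0277; 0.0489 0.0277 0.7138]  S=[0.9390 0.1035 0.0168; 0.1035 0.6684 -0.1139; 0.0168 -0.1139 1.1570]  K=[0.4813 0.1130 0.0746; -0.0202 0.5883 0.0337; -0.0830 0.0582 0.6241]  nu=[2.5273, -3.4912, -0.5850]  x^+=[0.0901, -1.1168, -2.3231]  P^+=[0.2403 0.0307 0.0299; 0.0307 0.1585 0.0264; 0.0299 0.0264 0.2655]
step 4: x^-=[0.5701, -1.0563, -2.7920]  P^-=[0.4426 0.0890 0.0380; 0.0890 0.3705 0.0234; 0.0380 0.0234 0.7014]  S=[0.9018 0.1006 0.0046; 0.1006 0.6547 -0.1158; 0.0046 -0.1158 1.1431]  K=[0.4598 0.1121 0.0682; -0.0193 0.5792 0.0319; -0.0870 0.0550 0.6193]  nu=[1.3743, 3.9729, 0.3154]  x^+=[1.6690, 1.2282, -2.4978]  P^+=[0.2295 0.0304 0.0273; 0.0304 0.1560 0.0254; 0.0273 0.0254 0.2635]

K[2,0] = -0.0870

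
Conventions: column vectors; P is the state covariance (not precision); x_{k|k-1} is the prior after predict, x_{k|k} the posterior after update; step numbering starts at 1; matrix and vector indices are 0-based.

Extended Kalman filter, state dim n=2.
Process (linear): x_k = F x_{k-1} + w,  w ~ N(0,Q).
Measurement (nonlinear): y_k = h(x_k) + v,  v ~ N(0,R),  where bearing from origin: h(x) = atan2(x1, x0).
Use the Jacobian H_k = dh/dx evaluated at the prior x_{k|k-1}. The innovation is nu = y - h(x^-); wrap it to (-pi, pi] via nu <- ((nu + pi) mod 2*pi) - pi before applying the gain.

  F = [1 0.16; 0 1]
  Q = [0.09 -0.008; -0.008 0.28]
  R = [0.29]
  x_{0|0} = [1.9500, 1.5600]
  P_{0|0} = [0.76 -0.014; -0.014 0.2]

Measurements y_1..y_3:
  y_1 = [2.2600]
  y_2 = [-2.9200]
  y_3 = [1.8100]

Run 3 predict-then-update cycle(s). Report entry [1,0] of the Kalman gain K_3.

K[1,0] = -0.0386

step 1: x^-=[2.1996, 1.5600]  P^-=[0.8506 0.0100; 0.0100 0.4800]  H_jac=[-0.2145 0.3025]  S=[0.3718]  K=[-0.4827; 0.3848]  nu=[1.6431]  x^+=[1.4064, 2.1922]  P^+=[0.7640 0.0791; 0.0791 0.4250]
step 2: x^-=[1.7572, 2.1922]  P^-=[0.8902 0.1390; 0.1390 0.7050]  H_jac=[-0.2777 0.2226]  S=[0.3764]  K=[-0.5746; 0.3143]  nu=[2.4681]  x^+=[0.3391, 2.9680]  P^+=[0.7659 0.2070; 0.2070 0.6678]
step 3: x^-=[0.8140, 2.9680]  P^-=[0.9393 0.3059; 0.3059 0.9478]  H_jac=[-0.3134 0.0859]  S=[0.3728]  K=[-0.7191; -0.0386]  nu=[0.5069]  x^+=[0.4495, 2.9484]  P^+=[0.7465 0.2955; 0.2955 0.9472]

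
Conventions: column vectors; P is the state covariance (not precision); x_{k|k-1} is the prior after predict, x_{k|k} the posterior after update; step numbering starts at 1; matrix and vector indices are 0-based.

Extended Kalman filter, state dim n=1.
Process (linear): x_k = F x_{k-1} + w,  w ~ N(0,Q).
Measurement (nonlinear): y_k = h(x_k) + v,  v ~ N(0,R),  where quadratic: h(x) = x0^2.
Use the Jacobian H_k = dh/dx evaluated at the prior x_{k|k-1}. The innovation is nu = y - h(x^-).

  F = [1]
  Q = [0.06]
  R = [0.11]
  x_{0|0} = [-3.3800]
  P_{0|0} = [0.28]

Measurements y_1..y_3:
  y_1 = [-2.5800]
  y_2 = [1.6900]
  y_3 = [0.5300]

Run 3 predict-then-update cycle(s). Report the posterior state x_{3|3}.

x_post = [-0.9373]

step 1: x^-=[-3.3800]  P^-=[0.3400]  H_jac=[-6.7600]  S=[15.6472]  K=[-0.1469]  nu=[-14.0044]  x^+=[-1.3229]  P^+=[0.0024]
step 2: x^-=[-1.3229]  P^-=[0.0624]  H_jac=[-2.6458]  S=[0.5468]  K=[-0.3019]  nu=[-0.0601]  x^+=[-1.3048]  P^+=[0.0126]
step 3: x^-=[-1.3048]  P^-=[0.0726]  H_jac=[-2.6095]  S=[0.6041]  K=[-0.3134]  nu=[-1.1724]  x^+=[-0.9373]  P^+=[0.0132]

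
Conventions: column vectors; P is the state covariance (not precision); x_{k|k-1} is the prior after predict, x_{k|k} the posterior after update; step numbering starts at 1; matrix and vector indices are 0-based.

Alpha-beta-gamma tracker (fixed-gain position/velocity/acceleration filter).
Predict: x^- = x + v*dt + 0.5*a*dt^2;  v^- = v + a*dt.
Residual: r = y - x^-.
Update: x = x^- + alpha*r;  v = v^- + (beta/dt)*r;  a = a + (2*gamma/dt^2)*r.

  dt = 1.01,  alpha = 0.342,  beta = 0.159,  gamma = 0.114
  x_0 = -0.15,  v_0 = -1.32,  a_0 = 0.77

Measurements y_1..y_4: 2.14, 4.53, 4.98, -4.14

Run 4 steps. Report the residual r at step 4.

resid = -14.9201

step 1: x_pred=-1.0905  r=3.2305  x^+=0.0144  v^+=-0.0337  a^+=1.4920
step 2: x_pred=0.7413  r=3.7887  x^+=2.0370  v^+=2.0697  a^+=2.3388
step 3: x_pred=5.3203  r=-0.3403  x^+=5.2039  v^+=4.3783  a^+=2.2628
step 4: x_pred=10.7801  r=-14.9201  x^+=5.6774  v^+=4.3149  a^+=-1.0720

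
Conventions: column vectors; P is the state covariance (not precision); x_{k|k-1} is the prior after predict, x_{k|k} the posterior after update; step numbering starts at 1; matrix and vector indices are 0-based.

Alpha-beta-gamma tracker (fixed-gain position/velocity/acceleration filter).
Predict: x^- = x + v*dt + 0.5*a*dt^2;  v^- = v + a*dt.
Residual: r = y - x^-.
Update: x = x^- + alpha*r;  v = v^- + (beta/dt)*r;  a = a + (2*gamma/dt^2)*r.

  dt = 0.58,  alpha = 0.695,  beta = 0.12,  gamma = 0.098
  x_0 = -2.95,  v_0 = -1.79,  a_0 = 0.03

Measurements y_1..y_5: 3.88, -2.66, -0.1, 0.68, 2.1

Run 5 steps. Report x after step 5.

x_post = 2.4121

step 1: x_pred=-3.9832  r=7.8632  x^+=1.4817  v^+=-0.1457  a^+=4.6114
step 2: x_pred=2.1728  r=-4.8328  x^+=-1.1860  v^+=1.5290  a^+=1.7956
step 3: x_pred=0.0028  r=-0.1028  x^+=-0.0686  v^+=2.5491  a^+=1.7357
step 4: x_pred=1.7018  r=-1.0218  x^+=0.9916  v^+=3.3444  a^+=1.1403
step 5: x_pred=3.1232  r=-1.0232  x^+=2.4121  v^+=3.7941  a^+=0.5442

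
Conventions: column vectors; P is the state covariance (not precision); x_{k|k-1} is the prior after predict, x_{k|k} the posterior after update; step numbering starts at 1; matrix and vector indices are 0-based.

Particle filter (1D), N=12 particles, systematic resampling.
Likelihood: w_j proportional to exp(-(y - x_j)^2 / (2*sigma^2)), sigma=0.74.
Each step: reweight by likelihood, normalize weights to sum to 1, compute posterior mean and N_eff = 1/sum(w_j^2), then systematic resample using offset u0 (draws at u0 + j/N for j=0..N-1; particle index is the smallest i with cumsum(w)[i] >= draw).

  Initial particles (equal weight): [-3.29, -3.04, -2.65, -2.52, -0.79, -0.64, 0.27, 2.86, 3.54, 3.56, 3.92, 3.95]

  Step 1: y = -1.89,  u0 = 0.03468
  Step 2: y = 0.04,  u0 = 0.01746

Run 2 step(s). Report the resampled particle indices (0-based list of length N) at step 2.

resampled_idx = [9, 9, 9, 9, 10, 10, 10, 10, 11, 11, 11, 11]

step 1: w=[0.0715, 0.1279, 0.2525, 0.2977, 0.1417, 0.1027, 0.0060, 0.0000, 0.0000, 0.0000, 0.0000, 0.0000]  mean=-2.2192  Neff=4.8896  idx=[0, 1, 2, 2, 2, 2, 3, 3, 3, 4, 4, 5]
step 2: w=[0.0000, 0.0001, 0.0008, 0.0008, 0.0008, 0.0008, 0.0015, 0.0015, 0.0015, 0.3073, 0.3073, 0.3779]  mean=-0.7469  Neff=3.0155  idx=[9, 9, 9, 9, 10, 10, 10, 10, 11, 11, 11, 11]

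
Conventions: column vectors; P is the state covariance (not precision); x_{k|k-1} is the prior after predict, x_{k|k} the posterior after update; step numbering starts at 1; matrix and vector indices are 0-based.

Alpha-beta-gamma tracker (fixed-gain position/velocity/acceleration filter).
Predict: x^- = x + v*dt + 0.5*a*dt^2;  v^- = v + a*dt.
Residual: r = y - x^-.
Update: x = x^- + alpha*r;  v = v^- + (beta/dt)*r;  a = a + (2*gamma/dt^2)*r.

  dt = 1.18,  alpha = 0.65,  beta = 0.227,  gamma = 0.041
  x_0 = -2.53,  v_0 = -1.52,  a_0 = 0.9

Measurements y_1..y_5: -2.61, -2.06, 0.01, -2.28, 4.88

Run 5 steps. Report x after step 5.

x_post = 4.2058

step 1: x_pred=-3.6970  r=1.0870  x^+=-2.9905  v^+=-0.2489  a^+=0.9640
step 2: x_pred=-2.6130  r=0.5530  x^+=-2.2535  v^+=0.9950  a^+=0.9966
step 3: x_pred=-0.3856  r=0.3956  x^+=-0.1285  v^+=2.2471  a^+=1.0199
step 4: x_pred=3.2332  r=-5.5132  x^+=-0.3504  v^+=2.3900  a^+=0.6952
step 5: x_pred=2.9538  r=1.9262  x^+=4.2058  v^+=3.5809  a^+=0.8086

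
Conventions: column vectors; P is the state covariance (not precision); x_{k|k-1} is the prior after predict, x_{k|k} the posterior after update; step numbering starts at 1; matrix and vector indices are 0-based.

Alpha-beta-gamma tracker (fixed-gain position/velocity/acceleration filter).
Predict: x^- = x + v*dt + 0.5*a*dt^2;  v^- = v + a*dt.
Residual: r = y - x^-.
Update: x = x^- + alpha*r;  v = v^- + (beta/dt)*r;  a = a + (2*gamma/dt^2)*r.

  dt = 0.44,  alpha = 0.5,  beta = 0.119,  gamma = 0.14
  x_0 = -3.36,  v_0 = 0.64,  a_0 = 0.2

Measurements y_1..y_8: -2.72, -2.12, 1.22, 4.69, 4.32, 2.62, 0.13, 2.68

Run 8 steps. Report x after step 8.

x_post = 4.3639

step 1: x_pred=-3.0590  r=0.3390  x^+=-2.8895  v^+=0.8197  a^+=0.6903
step 2: x_pred=-2.4620  r=0.3420  x^+=-2.2910  v^+=1.2160  a^+=1.1850
step 3: x_pred=-1.6413  r=2.8613  x^+=-0.2106  v^+=2.5112  a^+=5.3232
step 4: x_pred=1.4096  r=3.2804  x^+=3.0498  v^+=5.7406  a^+=10.0677
step 5: x_pred=6.5502  r=-2.2302  x^+=5.4351  v^+=9.5672  a^+=6.8421
step 6: x_pred=10.3070  r=-7.6870  x^+=6.4635  v^+=10.4988  a^+=-4.2754
step 7: x_pred=10.6691  r=-10.5391  x^+=5.3996  v^+=5.7672  a^+=-19.5180
step 8: x_pred=6.0478  r=-3.3678  x^+=4.3639  v^+=-3.7315  a^+=-24.3887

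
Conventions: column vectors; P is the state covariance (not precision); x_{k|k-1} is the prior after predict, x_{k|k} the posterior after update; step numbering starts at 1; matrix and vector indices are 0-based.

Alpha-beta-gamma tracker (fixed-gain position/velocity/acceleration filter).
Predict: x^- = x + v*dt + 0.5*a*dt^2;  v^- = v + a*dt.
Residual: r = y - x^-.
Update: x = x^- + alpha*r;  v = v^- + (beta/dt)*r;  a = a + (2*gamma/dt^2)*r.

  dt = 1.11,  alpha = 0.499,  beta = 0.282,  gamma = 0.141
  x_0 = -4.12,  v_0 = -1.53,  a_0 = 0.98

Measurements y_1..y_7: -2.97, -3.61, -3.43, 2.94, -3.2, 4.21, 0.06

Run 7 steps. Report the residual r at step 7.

step 1: x_pred=-5.2146  r=2.2446  x^+=-4.0945  v^+=0.1280  a^+=1.4937
step 2: x_pred=-3.0322  r=-0.5778  x^+=-3.3205  v^+=1.6393  a^+=1.3615
step 3: x_pred=-0.6622  r=-2.7678  x^+=-2.0433  v^+=2.4474  a^+=0.7280
step 4: x_pred=1.1217  r=1.8183  x^+=2.0290  v^+=3.7174  a^+=1.1441
step 5: x_pred=6.8602  r=-10.0602  x^+=1.8401  v^+=2.4315  a^+=-1.1584
step 6: x_pred=3.8255  r=0.3845  x^+=4.0174  v^+=1.2434  a^+=-1.0704
step 7: x_pred=4.7381  r=-4.6781  x^+=2.4037  v^+=-1.1332  a^+=-2.1411

resid = -4.6781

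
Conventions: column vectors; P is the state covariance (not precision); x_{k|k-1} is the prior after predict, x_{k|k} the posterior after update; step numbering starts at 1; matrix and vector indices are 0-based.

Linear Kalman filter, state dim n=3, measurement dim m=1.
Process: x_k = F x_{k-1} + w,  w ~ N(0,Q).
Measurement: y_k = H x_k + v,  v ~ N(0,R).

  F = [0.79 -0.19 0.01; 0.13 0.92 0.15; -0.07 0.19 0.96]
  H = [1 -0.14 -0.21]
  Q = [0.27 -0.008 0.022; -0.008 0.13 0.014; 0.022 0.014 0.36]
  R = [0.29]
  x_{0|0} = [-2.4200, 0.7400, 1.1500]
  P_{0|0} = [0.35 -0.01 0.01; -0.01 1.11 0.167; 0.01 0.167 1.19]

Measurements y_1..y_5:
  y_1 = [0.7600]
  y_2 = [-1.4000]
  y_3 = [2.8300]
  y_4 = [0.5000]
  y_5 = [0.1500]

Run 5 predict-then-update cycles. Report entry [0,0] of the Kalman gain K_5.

step 1: x^-=[-2.0409, 0.5387, 1.4140]  P^-=[0.5312 -0.1733 -0.0502; -0.1733 1.1463 0.5300; -0.0502 0.5300 1.5583]  S=[1.0131]  K=[0.5586; -0.4394; -0.4458]  nu=[3.1733]  x^+=[-0.2682, -0.8555, -0.0006]  P^+=[0.2150 0.0753 0.2021; 0.0753 0.9507 0.3316; 0.2021 0.3316 1.3570]
step 2: x^-=[-0.0494, -0.8220, -0.1444]  P^-=[0.4180 -0.0794 0.0944; -0.0794 1.0863 0.6960; 0.0944 0.6960 1.7378]  S=[0.8294]  K=[0.4934; -0.4553; -0.4437]  nu=[-1.4960]  x^+=[-0.7876, -0.1409, 0.5194]  P^+=[0.2160 0.1070 0.2760; 0.1070 0.9143 0.5285; 0.2760 0.5285 1.5745]
step 3: x^-=[-0.5902, -0.1541, 0.5269]  P^-=[0.4082 -0.0453 0.1234; -0.0453 1.1252 0.9077; 0.1234 0.9077 1.9980]  S=[0.8227]  K=[0.4725; -0.4783; -0.5146]  nu=[3.5093]  x^+=[1.0678, -1.8325, -1.2788]  P^+=[0.2246 0.1406 0.3233; 0.1406 0.9370 0.7052; 0.3233 0.7052 1.7802]
step 4: x^-=[1.1790, -1.7390, -1.6506]  P^-=[0.4044 -0.0222 0.1335; -0.0222 1.2078 1.1064; 0.1335 1.1064 2.2456]  S=[0.8323]  K=[0.4559; -0.5090; -0.5923]  nu=[-1.2690]  x^+=[0.6004, -1.0930, -0.8990]  P^+=[0.2314 0.1709 0.3583; 0.1709 0.9921 0.8555; 0.3583 0.8555 1.9536]
step 5: x^-=[0.6730, -1.0623, -1.1127]  P^-=[0.4015 -0.0083 0.1371; -0.0083 1.3086 1.2808; 0.1371 1.2808 2.4568]  S=[0.8456]  K=[0.4422; -0.5446; -0.6601]  nu=[-0.9054]  x^+=[0.2726, -0.5693, -0.5151]  P^+=[0.2362 0.1953 0.3839; 0.1953 1.0578 0.9768; 0.3839 0.9768 2.0884]

K[0,0] = 0.4422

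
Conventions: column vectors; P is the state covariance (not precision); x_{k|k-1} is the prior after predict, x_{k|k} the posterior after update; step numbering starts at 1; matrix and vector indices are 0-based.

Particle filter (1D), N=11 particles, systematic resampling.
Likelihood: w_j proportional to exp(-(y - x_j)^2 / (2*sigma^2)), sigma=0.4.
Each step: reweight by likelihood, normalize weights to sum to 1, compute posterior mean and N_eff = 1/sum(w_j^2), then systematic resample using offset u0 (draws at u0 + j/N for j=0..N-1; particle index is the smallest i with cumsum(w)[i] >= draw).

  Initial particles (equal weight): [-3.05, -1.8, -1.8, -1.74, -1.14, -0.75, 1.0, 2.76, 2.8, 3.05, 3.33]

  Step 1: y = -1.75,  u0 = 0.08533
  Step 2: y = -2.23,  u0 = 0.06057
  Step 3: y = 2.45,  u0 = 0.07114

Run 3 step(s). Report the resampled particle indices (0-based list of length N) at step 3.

step 1: w=[0.0015, 0.2966, 0.2966, 0.2988, 0.0934, 0.0131, 0.0000, 0.0000, 0.0000, 0.0000, 0.0000]  mean=-1.7085  Neff=3.6486  idx=[1, 1, 1, 2, 2, 2, 3, 3, 3, 4, 5]
step 2: w=[0.1167, 0.1167, 0.1167, 0.1167, 0.1167, 0.1167, 0.0982, 0.0982, 0.0982, 0.0051, 0.0002]  mean=-1.7787  Neff=9.0378  idx=[0, 1, 2, 2, 3, 4, 5, 5, 6, 7, 8]
step 3: w=[0.0442, 0.0442, 0.0442, 0.0442, 0.0442, 0.0442, 0.0442, 0.0442, 0.2153, 0.2153, 0.2153]  mean=-1.7612  Neff=6.4607  idx=[1, 3, 5, 7, 8, 8, 9, 9, 10, 10, 10]

resampled_idx = [1, 3, 5, 7, 8, 8, 9, 9, 10, 10, 10]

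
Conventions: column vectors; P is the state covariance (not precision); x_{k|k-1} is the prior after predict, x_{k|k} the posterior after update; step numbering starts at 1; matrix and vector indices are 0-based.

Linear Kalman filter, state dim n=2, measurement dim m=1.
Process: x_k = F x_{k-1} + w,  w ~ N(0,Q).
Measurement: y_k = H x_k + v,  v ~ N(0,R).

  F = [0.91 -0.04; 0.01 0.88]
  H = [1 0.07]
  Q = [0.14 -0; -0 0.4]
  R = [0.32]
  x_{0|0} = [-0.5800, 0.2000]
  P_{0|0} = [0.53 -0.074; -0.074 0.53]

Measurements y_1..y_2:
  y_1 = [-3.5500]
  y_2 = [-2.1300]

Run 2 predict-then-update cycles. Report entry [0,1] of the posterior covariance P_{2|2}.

step 1: x^-=[-0.5358, 0.1702]  P^-=[0.5851 -0.0731; -0.0731 0.8092]  S=[0.8989]  K=[0.6453; -0.0183]  nu=[-3.0261]  x^+=[-2.4885, 0.2255]  P^+=[0.2109 -0.0625; -0.0625 0.8089]
step 2: x^-=[-2.2735, 0.1735]  P^-=[0.3205 -0.0766; -0.0766 1.0253]  S=[0.6348]  K=[0.4964; -0.0075]  nu=[0.1314]  x^+=[-2.2083, 0.1725]  P^+=[0.1640 -0.0742; -0.0742 1.0253]

P_post[0,1] = -0.0742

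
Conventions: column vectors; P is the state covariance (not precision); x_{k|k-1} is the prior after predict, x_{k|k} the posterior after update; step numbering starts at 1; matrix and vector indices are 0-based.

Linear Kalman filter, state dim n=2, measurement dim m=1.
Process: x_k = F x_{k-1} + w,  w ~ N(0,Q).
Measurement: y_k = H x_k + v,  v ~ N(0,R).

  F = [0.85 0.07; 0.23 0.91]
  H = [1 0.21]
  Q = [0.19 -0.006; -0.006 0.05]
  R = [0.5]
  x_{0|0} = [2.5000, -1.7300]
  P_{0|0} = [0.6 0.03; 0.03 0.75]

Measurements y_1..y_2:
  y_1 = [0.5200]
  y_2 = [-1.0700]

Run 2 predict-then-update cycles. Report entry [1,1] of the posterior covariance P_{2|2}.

P_post[1,1] = 0.5368

step 1: x^-=[2.0039, -0.9993]  P^-=[0.6307 0.1828; 0.1828 0.7154]  S=[1.2391]  K=[0.5400; 0.2687]  nu=[-1.2740]  x^+=[1.3159, -1.3417]  P^+=[0.2694 0.0029; 0.0029 0.6259]
step 2: x^-=[1.0246, -0.9183]  P^-=[0.3881 0.0889; 0.0889 0.5838]  S=[0.9511]  K=[0.4276; 0.2223]  nu=[-1.9017]  x^+=[0.2114, -1.3411]  P^+=[0.2141 -0.0016; -0.0016 0.5368]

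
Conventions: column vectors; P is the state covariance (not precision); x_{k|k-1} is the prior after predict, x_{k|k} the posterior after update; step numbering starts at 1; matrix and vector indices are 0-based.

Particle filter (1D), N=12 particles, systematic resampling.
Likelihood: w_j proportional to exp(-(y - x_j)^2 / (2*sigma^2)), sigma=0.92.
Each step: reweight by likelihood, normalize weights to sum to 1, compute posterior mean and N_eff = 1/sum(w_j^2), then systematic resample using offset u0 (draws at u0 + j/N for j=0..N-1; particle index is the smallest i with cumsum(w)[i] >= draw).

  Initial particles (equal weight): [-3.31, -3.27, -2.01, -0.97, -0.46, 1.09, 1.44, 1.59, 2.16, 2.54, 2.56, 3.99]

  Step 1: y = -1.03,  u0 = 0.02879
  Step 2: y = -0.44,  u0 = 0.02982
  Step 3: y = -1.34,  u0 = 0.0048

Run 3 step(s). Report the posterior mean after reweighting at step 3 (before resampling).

step 1: w=[0.0178, 0.0198, 0.2175, 0.3828, 0.3166, 0.0270, 0.0104, 0.0067, 0.0009, 0.0002, 0.0002, 0.0000]  mean=-1.0198  Neff=3.3814  idx=[1, 2, 2, 3, 3, 3, 3, 3, 4, 4, 4, 4]
step 2: w=[0.0010, 0.0268, 0.0268, 0.0973, 0.0973, 0.0973, 0.0973, 0.0973, 0.1148, 0.1148, 0.1148, 0.1148]  mean=-0.7938  Neff=9.8584  idx=[2, 3, 4, 5, 6, 7, 7, 8, 9, 10, 10, 11]
step 3: w=[0.0810, 0.0974, 0.0974, 0.0974, 0.0974, 0.0974, 0.0974, 0.0669, 0.0669, 0.0669, 0.0669, 0.0669]  mean=-0.8838  Neff=11.6429  idx=[0, 1, 1, 2, 3, 4, 5, 6, 7, 8, 9, 10]

post_mean = -0.8838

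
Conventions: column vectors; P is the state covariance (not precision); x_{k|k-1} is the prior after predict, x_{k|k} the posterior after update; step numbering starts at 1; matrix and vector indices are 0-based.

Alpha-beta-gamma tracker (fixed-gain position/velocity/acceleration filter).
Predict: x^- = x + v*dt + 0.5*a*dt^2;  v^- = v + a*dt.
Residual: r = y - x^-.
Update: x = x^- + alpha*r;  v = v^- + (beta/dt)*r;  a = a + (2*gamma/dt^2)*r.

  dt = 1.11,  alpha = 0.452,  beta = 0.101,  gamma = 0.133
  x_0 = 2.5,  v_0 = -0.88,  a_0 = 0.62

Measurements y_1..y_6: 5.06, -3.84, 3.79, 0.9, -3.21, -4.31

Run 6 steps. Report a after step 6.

step 1: x_pred=1.9052  r=3.1548  x^+=3.3311  v^+=0.0953  a^+=1.3011
step 2: x_pred=4.2384  r=-8.0784  x^+=0.5870  v^+=0.8044  a^+=-0.4430
step 3: x_pred=1.2070  r=2.5830  x^+=2.3745  v^+=0.5478  a^+=0.1147
step 4: x_pred=3.0532  r=-2.1532  x^+=2.0800  v^+=0.4792  a^+=-0.3502
step 5: x_pred=2.3961  r=-5.6061  x^+=-0.1379  v^+=-0.4196  a^+=-1.5605
step 6: x_pred=-1.5650  r=-2.7450  x^+=-2.8057  v^+=-2.4015  a^+=-2.1531

a_post = -2.1531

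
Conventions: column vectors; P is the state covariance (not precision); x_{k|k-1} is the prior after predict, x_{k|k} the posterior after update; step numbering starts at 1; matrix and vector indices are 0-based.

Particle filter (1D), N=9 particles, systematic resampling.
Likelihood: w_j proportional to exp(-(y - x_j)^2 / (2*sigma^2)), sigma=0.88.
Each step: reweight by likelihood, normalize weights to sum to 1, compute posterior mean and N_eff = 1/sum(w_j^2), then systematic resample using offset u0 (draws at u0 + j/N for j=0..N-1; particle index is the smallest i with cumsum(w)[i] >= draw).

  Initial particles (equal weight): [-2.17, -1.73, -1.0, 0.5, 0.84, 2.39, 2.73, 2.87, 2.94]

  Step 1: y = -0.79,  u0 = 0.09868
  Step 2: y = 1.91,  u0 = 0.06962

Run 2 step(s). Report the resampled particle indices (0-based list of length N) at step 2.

resampled_idx = [7, 7, 7, 8, 8, 8, 8, 8, 8]

step 1: w=[0.1243, 0.2402, 0.4131, 0.1451, 0.0764, 0.0006, 0.0001, 0.0001, 0.0001]  mean=-0.9593  Neff=3.6946  idx=[0, 1, 1, 2, 2, 2, 2, 3, 4]
step 2: w=[0.0000, 0.0002, 0.0002, 0.0055, 0.0055, 0.0055, 0.0055, 0.3589, 0.6187]  mean=0.6763  Neff=1.9543  idx=[7, 7, 7, 8, 8, 8, 8, 8, 8]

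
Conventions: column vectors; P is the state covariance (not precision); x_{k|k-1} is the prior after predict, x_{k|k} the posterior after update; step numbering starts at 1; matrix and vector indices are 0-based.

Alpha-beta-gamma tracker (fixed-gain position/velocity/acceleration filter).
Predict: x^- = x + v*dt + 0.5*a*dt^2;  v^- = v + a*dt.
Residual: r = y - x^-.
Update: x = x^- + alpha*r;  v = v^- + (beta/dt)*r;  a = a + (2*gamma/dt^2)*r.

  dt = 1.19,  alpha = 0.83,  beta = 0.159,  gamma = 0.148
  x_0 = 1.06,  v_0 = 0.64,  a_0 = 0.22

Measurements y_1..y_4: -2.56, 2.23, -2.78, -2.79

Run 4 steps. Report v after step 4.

step 1: x_pred=1.9774  r=-4.5374  x^+=-1.7886  v^+=0.2955  a^+=-0.7284
step 2: x_pred=-1.9527  r=4.1827  x^+=1.5189  v^+=-0.0124  a^+=0.1459
step 3: x_pred=1.6075  r=-4.3875  x^+=-2.0341  v^+=-0.4251  a^+=-0.7712
step 4: x_pred=-3.0860  r=0.2960  x^+=-2.8403  v^+=-1.3033  a^+=-0.7093

v_post = -1.3033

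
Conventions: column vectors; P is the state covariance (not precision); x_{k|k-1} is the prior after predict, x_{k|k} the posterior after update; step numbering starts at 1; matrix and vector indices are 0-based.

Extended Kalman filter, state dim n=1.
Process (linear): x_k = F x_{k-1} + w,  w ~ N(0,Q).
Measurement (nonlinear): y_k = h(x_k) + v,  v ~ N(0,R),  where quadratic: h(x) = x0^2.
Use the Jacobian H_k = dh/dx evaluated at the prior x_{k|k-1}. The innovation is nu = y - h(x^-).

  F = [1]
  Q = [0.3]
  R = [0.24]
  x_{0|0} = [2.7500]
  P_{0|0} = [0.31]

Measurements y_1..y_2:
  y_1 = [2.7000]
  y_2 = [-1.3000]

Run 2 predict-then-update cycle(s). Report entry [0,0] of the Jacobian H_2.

H_jac[0,0] = 3.7545

step 1: x^-=[2.7500]  P^-=[0.6100]  H_jac=[5.5000]  S=[18.6925]  K=[0.1795]  nu=[-4.8625]  x^+=[1.8773]  P^+=[0.0078]
step 2: x^-=[1.8773]  P^-=[0.3078]  H_jac=[3.7545]  S=[4.5793]  K=[0.2524]  nu=[-4.8241]  x^+=[0.6597]  P^+=[0.0161]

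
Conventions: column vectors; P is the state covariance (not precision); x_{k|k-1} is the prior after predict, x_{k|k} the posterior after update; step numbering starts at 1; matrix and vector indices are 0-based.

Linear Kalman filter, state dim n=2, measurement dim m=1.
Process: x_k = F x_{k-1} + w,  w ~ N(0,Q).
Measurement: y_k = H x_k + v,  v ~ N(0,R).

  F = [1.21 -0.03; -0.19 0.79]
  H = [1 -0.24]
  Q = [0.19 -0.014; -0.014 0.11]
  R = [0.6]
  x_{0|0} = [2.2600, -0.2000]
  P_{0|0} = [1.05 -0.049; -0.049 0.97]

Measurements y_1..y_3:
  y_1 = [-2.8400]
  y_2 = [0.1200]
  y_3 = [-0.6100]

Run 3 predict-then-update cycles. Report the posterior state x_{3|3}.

x_post = [-0.5884, 0.4129]

step 1: x^-=[2.7406, -0.5874]  P^-=[1.7317 -0.3255; -0.3255 0.7680]  S=[2.5322]  K=[0.7147; -0.2013]  nu=[-5.7216]  x^+=[-1.3488, 0.5645]  P^+=[0.4382 0.0389; 0.0389 0.6653]
step 2: x^-=[-1.6490, 0.7023]  P^-=[0.8293 -0.0931; -0.0931 0.5294]  S=[1.5045]  K=[0.5661; -0.1463]  nu=[1.9375]  x^+=[-0.5522, 0.4187]  P^+=[0.3472 0.0315; 0.0315 0.4972]
step 3: x^-=[-0.6807, 0.4357]  P^-=[0.6965 -0.0753; -0.0753 0.4234]  S=[1.3570]  K=[0.5266; -0.1304]  nu=[0.1753]  x^+=[-0.5884, 0.4129]  P^+=[0.3202 0.0179; 0.0179 0.4003]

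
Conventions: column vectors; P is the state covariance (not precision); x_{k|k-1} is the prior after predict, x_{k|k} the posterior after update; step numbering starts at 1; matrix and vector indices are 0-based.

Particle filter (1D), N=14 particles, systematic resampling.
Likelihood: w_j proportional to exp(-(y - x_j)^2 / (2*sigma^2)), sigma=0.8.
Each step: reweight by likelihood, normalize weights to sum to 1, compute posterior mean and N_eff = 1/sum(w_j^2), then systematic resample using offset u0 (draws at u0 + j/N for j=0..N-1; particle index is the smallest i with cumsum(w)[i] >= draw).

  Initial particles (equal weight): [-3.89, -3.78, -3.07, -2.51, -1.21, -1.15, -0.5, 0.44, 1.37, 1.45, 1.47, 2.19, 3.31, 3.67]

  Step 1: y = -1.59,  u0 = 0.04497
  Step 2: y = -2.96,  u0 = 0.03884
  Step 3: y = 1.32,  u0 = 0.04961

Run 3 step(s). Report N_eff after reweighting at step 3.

N_eff = 2.9814

step 1: w=[0.0055, 0.0081, 0.0617, 0.1764, 0.3052, 0.2937, 0.1350, 0.0137, 0.0004, 0.0003, 0.0002, 0.0000, 0.0000, 0.0000]  mean=-1.4512  Neff=4.2954  idx=[2, 3, 3, 4, 4, 4, 4, 4, 5, 5, 5, 5, 6, 6]
step 2: w=[0.2845, 0.2452, 0.2452, 0.0262, 0.0262, 0.0262, 0.0262, 0.0262, 0.0222, 0.0222, 0.0222, 0.0222, 0.0025, 0.0025]  mean=-2.3677  Neff=4.8407  idx=[0, 0, 0, 0, 1, 1, 1, 2, 2, 2, 2, 4, 7, 10]
step 3: w=[0.0000, 0.0000, 0.0000, 0.0000, 0.0005, 0.0005, 0.0005, 0.0005, 0.0005, 0.0005, 0.0005, 0.3053, 0.3053, 0.3860]  mean=-1.1913  Neff=2.9814  idx=[11, 11, 11, 11, 12, 12, 12, 12, 13, 13, 13, 13, 13, 13]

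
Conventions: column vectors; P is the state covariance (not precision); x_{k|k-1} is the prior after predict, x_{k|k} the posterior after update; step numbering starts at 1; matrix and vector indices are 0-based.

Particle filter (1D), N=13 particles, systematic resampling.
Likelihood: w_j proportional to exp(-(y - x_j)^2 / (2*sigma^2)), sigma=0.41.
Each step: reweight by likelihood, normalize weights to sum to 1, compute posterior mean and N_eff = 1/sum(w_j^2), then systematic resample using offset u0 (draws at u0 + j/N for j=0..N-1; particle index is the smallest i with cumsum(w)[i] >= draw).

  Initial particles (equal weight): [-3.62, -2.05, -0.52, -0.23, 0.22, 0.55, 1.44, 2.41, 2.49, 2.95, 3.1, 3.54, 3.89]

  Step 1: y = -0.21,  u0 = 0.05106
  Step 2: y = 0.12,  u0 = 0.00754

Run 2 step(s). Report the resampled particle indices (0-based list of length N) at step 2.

resampled_idx = [0, 2, 4, 5, 5, 6, 7, 8, 9, 10, 10, 11, 12]

step 1: w=[0.0000, 0.0000, 0.2997, 0.3984, 0.2301, 0.0716, 0.0001, 0.0000, 0.0000, 0.0000, 0.0000, 0.0000, 0.0000]  mean=-0.1574  Neff=3.2609  idx=[2, 2, 2, 2, 3, 3, 3, 3, 3, 4, 4, 4, 5]
step 2: w=[0.0363, 0.0363, 0.0363, 0.0363, 0.0853, 0.0853, 0.0853, 0.0853, 0.0853, 0.1192, 0.1192, 0.1192, 0.0708]  mean=-0.0560  Neff=11.2028  idx=[0, 2, 4, 5, 5, 6, 7, 8, 9, 10, 10, 11, 12]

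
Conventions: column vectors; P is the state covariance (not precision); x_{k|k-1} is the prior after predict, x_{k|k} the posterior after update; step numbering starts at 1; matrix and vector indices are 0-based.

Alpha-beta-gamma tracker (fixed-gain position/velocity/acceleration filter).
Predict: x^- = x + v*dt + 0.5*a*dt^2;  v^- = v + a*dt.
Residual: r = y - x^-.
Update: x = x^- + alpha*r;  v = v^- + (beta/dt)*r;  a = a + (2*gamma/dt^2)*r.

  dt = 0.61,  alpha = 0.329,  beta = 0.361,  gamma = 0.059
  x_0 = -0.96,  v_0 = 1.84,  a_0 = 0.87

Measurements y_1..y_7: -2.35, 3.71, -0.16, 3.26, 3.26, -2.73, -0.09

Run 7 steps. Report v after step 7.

v_post = -4.8152

step 1: x_pred=0.3243  r=-2.6743  x^+=-0.5556  v^+=0.7881  a^+=0.0219
step 2: x_pred=-0.0708  r=3.7808  x^+=1.1731  v^+=3.0389  a^+=1.2209
step 3: x_pred=3.2540  r=-3.4140  x^+=2.1308  v^+=1.7633  a^+=0.1383
step 4: x_pred=3.2321  r=0.0279  x^+=3.2413  v^+=1.8641  a^+=0.1471
step 5: x_pred=4.4057  r=-1.1457  x^+=4.0288  v^+=1.2758  a^+=-0.2162
step 6: x_pred=4.7668  r=-7.4968  x^+=2.3003  v^+=-3.2927  a^+=-2.5936
step 7: x_pred=-0.1908  r=0.1008  x^+=-0.1576  v^+=-4.8152  a^+=-2.5617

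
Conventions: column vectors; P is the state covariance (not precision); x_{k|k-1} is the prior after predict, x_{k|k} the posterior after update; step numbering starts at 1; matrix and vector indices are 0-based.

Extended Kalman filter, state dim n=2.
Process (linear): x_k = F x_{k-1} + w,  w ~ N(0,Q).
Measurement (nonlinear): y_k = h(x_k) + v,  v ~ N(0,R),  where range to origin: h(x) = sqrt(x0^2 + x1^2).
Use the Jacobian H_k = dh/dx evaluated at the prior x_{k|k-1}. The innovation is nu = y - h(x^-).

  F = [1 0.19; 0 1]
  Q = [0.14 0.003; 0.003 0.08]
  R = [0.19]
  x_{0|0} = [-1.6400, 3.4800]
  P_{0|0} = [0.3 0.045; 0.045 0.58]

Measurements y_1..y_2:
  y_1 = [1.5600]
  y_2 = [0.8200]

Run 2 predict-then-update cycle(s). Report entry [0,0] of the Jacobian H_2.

H_jac[0,0] = -0.3454

step 1: x^-=[-0.9788, 3.4800]  P^-=[0.4780 0.1582; 0.1582 0.6600]  H_jac=[-0.2708 0.9626]  S=[0.7542]  K=[0.0303; 0.7856]  nu=[-2.0550]  x^+=[-1.0411, 1.8655]  P^+=[0.4773 0.1402; 0.1402 0.1945]
step 2: x^-=[-0.6866, 1.8655]  P^-=[0.6777 0.1802; 0.1802 0.2745]  H_jac=[-0.3454 0.9385]  S=[0.3958]  K=[-0.1641; 0.4936]  nu=[-1.1679]  x^+=[-0.4949, 1.2890]  P^+=[0.6670 0.2123; 0.2123 0.1781]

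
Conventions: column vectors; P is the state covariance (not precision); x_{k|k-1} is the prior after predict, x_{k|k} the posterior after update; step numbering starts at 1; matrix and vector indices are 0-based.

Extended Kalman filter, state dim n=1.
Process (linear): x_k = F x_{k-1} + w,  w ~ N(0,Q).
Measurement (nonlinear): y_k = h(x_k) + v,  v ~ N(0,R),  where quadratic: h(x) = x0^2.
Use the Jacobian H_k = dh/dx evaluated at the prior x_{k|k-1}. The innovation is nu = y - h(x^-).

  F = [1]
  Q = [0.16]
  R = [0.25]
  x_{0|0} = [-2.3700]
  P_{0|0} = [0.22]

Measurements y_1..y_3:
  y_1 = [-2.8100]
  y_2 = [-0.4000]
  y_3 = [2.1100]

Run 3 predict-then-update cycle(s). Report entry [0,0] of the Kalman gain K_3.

step 1: x^-=[-2.3700]  P^-=[0.3800]  H_jac=[-4.7400]  S=[8.7877]  K=[-0.2050]  nu=[-8.4269]  x^+=[-0.6428]  P^+=[0.0108]
step 2: x^-=[-0.6428]  P^-=[0.1708]  H_jac=[-1.2855]  S=[0.5323]  K=[-0.4125]  nu=[-0.8131]  x^+=[-0.3073]  P^+=[0.0802]
step 3: x^-=[-0.3073]  P^-=[0.2402]  H_jac=[-0.6146]  S=[0.3407]  K=[-0.4333]  nu=[2.0156]  x^+=[-1.1807]  P^+=[0.1763]

K[0,0] = -0.4333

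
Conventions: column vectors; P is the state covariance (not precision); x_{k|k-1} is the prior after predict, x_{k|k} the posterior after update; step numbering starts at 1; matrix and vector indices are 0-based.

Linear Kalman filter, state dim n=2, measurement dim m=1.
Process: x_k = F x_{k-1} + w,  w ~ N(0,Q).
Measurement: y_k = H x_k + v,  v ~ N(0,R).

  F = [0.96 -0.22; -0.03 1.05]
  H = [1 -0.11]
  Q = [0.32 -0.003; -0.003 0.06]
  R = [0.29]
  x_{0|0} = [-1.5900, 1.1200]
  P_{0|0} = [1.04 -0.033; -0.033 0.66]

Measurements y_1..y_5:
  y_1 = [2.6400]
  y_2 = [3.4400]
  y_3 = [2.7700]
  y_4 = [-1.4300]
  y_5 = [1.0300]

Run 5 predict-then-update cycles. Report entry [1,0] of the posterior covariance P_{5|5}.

P_post[1,0] = -0.0095

step 1: x^-=[-1.7728, 1.2237]  P^-=[1.3243 -0.2189; -0.2189 0.7907]  S=[1.6721]  K=[0.8064; -0.1829]  nu=[4.5474]  x^+=[1.8944, 0.3919]  P^+=[0.2369 0.0278; 0.0278 0.7347]
step 2: x^-=[1.7324, 0.3546]  P^-=[0.5622 -0.1514; -0.1514 0.8685]  S=[0.8960]  K=[0.6460; -0.2756]  nu=[1.7466]  x^+=[2.8608, -0.1267]  P^+=[0.1882 0.0081; 0.0081 0.8004]
step 3: x^-=[2.7742, -0.2188]  P^-=[0.5288 -0.1851; -0.1851 0.9422]  S=[0.8709]  K=[0.6305; -0.3315]  nu=[-0.0283]  x^+=[2.7564, -0.2095]  P^+=[0.1825 -0.0030; -0.0030 0.8464]
step 4: x^-=[2.6922, -0.3026]  P^-=[0.5305 -0.2069; -0.2069 0.9936]  S=[0.8780]  K=[0.6301; -0.3601]  nu=[-4.1555]  x^+=[0.0739, 1.1937]  P^+=[0.1819 -0.0077; -0.0077 0.8797]
step 5: x^-=[-0.1917, 1.2512]  P^-=[0.5334 -0.2192; -0.2192 1.0305]  S=[0.8841]  K=[0.6306; -0.3762]  nu=[1.3593]  x^+=[0.6655, 0.7398]  P^+=[0.1818 -0.0095; -0.0095 0.9054]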